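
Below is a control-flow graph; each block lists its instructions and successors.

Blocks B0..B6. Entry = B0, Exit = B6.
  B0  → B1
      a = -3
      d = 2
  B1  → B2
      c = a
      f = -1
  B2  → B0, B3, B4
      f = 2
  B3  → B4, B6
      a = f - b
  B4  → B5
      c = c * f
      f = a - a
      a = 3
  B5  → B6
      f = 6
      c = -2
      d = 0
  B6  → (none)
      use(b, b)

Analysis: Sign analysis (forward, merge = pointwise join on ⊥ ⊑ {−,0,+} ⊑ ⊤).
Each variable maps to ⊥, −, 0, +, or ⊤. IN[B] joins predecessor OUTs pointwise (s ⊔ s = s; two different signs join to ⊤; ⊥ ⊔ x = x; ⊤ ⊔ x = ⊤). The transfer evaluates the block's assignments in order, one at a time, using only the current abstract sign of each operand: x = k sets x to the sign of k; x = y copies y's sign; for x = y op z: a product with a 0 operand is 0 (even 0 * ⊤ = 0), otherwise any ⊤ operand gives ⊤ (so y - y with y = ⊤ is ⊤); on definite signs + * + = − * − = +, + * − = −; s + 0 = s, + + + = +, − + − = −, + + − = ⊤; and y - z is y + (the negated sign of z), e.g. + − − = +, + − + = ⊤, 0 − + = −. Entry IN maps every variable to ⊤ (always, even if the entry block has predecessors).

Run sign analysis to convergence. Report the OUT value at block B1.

Answer: {a: -, b: ⊤, c: -, d: +, e: ⊤, f: -}

Derivation:
Converged values:
  B0:   IN=(all ⊤)   OUT={a:-, d:+; rest ⊤}
  B1:   IN={a:-, d:+; rest ⊤}   OUT={a:-, c:-, d:+, f:-; rest ⊤}
  B2:   IN={a:-, c:-, d:+, f:-; rest ⊤}   OUT={a:-, c:-, d:+, f:+; rest ⊤}
  B3:   IN={a:-, c:-, d:+, f:+; rest ⊤}   OUT={c:-, d:+, f:+; rest ⊤}
  B4:   IN={c:-, d:+, f:+; rest ⊤}   OUT={a:+, c:-, d:+; rest ⊤}
  B5:   IN={a:+, c:-, d:+; rest ⊤}   OUT={a:+, c:-, d:0, f:+; rest ⊤}
  B6:   IN={c:-, f:+; rest ⊤}   OUT={c:-, f:+; rest ⊤}

Merge at B1: IN[B1] = OUT[B0] = {a: -, b: ⊤, c: ⊤, d: +, e: ⊤, f: ⊤}
Applying B1's transfer function to that IN value gives OUT[B1] (row B1 above).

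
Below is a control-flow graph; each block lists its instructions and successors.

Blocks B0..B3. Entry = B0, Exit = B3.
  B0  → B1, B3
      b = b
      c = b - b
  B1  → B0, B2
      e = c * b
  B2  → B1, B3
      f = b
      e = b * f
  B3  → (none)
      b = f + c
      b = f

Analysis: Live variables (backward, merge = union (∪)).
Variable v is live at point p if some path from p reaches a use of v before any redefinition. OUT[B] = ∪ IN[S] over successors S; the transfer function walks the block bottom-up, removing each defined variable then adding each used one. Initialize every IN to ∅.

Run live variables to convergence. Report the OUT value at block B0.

Answer: {b, c, f}

Derivation:
Converged values:
  B0:   IN={b, f}   OUT={b, c, f}
  B1:   IN={b, c, f}   OUT={b, c, f}
  B2:   IN={b, c}   OUT={b, c, f}
  B3:   IN={c, f}   OUT={}

Merge at B0: OUT[B0] = IN[B1] ⊔ IN[B3] = {b, c, f}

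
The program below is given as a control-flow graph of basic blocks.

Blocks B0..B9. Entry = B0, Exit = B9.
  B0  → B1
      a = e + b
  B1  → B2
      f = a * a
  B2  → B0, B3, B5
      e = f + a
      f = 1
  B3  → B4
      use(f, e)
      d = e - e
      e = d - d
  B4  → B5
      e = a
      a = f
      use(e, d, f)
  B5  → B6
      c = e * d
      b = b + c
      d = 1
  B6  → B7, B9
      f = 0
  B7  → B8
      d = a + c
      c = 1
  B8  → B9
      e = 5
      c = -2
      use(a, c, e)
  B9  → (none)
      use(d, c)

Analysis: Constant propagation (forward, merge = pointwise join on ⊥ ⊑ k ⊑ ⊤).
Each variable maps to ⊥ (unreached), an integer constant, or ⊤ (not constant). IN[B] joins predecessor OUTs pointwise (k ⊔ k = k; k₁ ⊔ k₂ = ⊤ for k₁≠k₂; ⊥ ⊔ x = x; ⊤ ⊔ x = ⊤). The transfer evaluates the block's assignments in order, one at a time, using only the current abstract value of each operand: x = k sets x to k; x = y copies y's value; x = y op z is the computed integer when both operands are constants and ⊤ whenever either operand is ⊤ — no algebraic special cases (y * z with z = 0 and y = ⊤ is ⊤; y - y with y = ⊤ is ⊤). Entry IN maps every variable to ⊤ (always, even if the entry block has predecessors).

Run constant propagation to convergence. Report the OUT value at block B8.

Per-block solution:
  B0:  IN=(all ⊤)  OUT=(all ⊤)
  B1:  IN=(all ⊤)  OUT=(all ⊤)
  B2:  IN=(all ⊤)  OUT={f:1; rest ⊤}
  B3:  IN={f:1; rest ⊤}  OUT={f:1; rest ⊤}
  B4:  IN={f:1; rest ⊤}  OUT={a:1, f:1; rest ⊤}
  B5:  IN={f:1; rest ⊤}  OUT={d:1, f:1; rest ⊤}
  B6:  IN={d:1, f:1; rest ⊤}  OUT={d:1, f:0; rest ⊤}
  B7:  IN={d:1, f:0; rest ⊤}  OUT={c:1, f:0; rest ⊤}
  B8:  IN={c:1, f:0; rest ⊤}  OUT={c:-2, e:5, f:0; rest ⊤}
  B9:  IN={f:0; rest ⊤}  OUT={f:0; rest ⊤}

Merge at B8: IN[B8] = OUT[B7] = {a: ⊤, b: ⊤, c: 1, d: ⊤, e: ⊤, f: 0}
Applying B8's transfer function to that IN value gives OUT[B8] (row B8 above).

Answer: {a: ⊤, b: ⊤, c: -2, d: ⊤, e: 5, f: 0}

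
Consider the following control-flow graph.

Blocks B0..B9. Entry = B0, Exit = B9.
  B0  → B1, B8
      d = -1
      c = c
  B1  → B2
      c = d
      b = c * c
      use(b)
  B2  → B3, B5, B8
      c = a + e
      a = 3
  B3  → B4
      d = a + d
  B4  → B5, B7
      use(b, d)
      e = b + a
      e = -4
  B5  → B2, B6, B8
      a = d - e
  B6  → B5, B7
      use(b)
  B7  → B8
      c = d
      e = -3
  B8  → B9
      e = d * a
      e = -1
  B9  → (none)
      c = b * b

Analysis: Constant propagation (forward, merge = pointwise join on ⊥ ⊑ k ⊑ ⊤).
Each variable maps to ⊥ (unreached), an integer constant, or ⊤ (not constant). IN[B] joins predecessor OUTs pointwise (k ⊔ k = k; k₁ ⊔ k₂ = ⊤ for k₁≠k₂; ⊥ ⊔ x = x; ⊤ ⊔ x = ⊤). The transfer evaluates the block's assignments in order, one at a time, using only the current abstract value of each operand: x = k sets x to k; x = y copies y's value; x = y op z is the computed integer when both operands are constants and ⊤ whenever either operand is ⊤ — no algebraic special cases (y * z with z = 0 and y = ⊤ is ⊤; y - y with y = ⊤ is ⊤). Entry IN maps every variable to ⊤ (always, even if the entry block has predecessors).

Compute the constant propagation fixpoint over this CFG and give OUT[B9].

Answer: {a: ⊤, b: ⊤, c: ⊤, d: ⊤, e: -1, f: ⊤}

Working:
Fixpoint table:
  B0:  IN=(all ⊤)  OUT={d:-1; rest ⊤}
  B1:  IN={d:-1; rest ⊤}  OUT={b:1, c:-1, d:-1; rest ⊤}
  B2:  IN={b:1; rest ⊤}  OUT={a:3, b:1; rest ⊤}
  B3:  IN={a:3, b:1; rest ⊤}  OUT={a:3, b:1; rest ⊤}
  B4:  IN={a:3, b:1; rest ⊤}  OUT={a:3, b:1, e:-4; rest ⊤}
  B5:  IN={b:1; rest ⊤}  OUT={b:1; rest ⊤}
  B6:  IN={b:1; rest ⊤}  OUT={b:1; rest ⊤}
  B7:  IN={b:1; rest ⊤}  OUT={b:1, e:-3; rest ⊤}
  B8:  IN=(all ⊤)  OUT={e:-1; rest ⊤}
  B9:  IN={e:-1; rest ⊤}  OUT={e:-1; rest ⊤}

Merge at B9: IN[B9] = OUT[B8] = {a: ⊤, b: ⊤, c: ⊤, d: ⊤, e: -1, f: ⊤}
Applying B9's transfer function to that IN value gives OUT[B9] (row B9 above).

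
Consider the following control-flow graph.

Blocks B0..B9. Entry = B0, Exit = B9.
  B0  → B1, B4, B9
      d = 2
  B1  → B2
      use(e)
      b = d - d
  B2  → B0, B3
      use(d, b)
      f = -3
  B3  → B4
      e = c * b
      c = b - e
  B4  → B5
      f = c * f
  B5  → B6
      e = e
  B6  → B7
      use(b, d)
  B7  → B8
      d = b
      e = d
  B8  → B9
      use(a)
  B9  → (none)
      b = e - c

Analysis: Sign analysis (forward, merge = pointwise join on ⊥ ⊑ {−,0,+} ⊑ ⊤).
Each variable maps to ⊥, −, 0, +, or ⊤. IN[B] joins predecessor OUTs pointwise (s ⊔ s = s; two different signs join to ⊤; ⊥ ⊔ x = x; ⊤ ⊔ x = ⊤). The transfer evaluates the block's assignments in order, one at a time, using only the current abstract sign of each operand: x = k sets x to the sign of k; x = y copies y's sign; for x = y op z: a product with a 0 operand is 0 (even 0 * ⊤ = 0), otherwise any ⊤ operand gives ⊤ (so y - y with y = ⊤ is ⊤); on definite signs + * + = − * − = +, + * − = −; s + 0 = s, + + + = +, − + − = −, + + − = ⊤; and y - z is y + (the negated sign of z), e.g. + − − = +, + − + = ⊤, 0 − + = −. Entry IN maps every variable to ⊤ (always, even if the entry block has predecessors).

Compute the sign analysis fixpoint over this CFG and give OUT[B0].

Per-block solution:
  B0: | IN=(all ⊤) | OUT={d:+; rest ⊤}
  B1: | IN={d:+; rest ⊤} | OUT={d:+; rest ⊤}
  B2: | IN={d:+; rest ⊤} | OUT={d:+, f:-; rest ⊤}
  B3: | IN={d:+, f:-; rest ⊤} | OUT={d:+, f:-; rest ⊤}
  B4: | IN={d:+; rest ⊤} | OUT={d:+; rest ⊤}
  B5: | IN={d:+; rest ⊤} | OUT={d:+; rest ⊤}
  B6: | IN={d:+; rest ⊤} | OUT={d:+; rest ⊤}
  B7: | IN={d:+; rest ⊤} | OUT=(all ⊤)
  B8: | IN=(all ⊤) | OUT=(all ⊤)
  B9: | IN=(all ⊤) | OUT=(all ⊤)

Merge at B0 (entry node, so the boundary value (all ⊤) is joined with the incoming edge(s)): IN[B0] = (all ⊤) ⊔ OUT[B2] = {a: ⊤, b: ⊤, c: ⊤, d: ⊤, e: ⊤, f: ⊤}
Applying B0's transfer function to that IN value gives OUT[B0] (row B0 above).

Answer: {a: ⊤, b: ⊤, c: ⊤, d: +, e: ⊤, f: ⊤}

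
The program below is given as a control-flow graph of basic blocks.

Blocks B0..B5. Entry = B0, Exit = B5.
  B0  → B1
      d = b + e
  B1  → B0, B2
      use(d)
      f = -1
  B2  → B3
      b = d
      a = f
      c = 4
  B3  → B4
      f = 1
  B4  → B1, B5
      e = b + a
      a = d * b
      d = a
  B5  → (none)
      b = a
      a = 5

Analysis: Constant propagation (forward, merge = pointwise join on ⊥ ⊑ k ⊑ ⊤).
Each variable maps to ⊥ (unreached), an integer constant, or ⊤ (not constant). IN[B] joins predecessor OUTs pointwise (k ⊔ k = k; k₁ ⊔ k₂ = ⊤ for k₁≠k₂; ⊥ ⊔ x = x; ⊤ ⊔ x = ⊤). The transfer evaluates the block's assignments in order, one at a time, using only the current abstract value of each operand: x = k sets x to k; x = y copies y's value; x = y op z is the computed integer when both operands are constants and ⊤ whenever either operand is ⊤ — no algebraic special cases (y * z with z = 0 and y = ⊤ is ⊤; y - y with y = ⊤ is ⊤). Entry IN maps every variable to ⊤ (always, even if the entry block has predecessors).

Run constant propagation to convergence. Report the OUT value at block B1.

Answer: {a: ⊤, b: ⊤, c: ⊤, d: ⊤, e: ⊤, f: -1}

Derivation:
Per-block solution:
  B0: | IN=(all ⊤) | OUT=(all ⊤)
  B1: | IN=(all ⊤) | OUT={f:-1; rest ⊤}
  B2: | IN={f:-1; rest ⊤} | OUT={a:-1, c:4, f:-1; rest ⊤}
  B3: | IN={a:-1, c:4, f:-1; rest ⊤} | OUT={a:-1, c:4, f:1; rest ⊤}
  B4: | IN={a:-1, c:4, f:1; rest ⊤} | OUT={c:4, f:1; rest ⊤}
  B5: | IN={c:4, f:1; rest ⊤} | OUT={a:5, c:4, f:1; rest ⊤}

Merge at B1: IN[B1] = OUT[B0] ⊔ OUT[B4] = {a: ⊤, b: ⊤, c: ⊤, d: ⊤, e: ⊤, f: ⊤}
Applying B1's transfer function to that IN value gives OUT[B1] (row B1 above).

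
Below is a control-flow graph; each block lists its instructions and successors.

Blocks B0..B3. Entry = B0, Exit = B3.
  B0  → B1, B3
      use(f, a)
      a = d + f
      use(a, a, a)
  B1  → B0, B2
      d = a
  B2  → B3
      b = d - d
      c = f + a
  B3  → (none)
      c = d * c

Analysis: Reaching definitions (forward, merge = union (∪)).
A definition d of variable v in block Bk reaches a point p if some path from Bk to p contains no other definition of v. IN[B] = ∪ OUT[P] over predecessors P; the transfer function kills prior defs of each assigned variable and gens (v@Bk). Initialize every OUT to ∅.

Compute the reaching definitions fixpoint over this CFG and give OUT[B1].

Answer: {a@B0, d@B1}

Derivation:
Converged values:
  B0:  IN={a@B0, d@B1}  OUT={a@B0, d@B1}
  B1:  IN={a@B0, d@B1}  OUT={a@B0, d@B1}
  B2:  IN={a@B0, d@B1}  OUT={a@B0, b@B2, c@B2, d@B1}
  B3:  IN={a@B0, b@B2, c@B2, d@B1}  OUT={a@B0, b@B2, c@B3, d@B1}

Merge at B1: IN[B1] = OUT[B0] = {a@B0, d@B1}
Applying B1's transfer function to that IN value gives OUT[B1] (row B1 above).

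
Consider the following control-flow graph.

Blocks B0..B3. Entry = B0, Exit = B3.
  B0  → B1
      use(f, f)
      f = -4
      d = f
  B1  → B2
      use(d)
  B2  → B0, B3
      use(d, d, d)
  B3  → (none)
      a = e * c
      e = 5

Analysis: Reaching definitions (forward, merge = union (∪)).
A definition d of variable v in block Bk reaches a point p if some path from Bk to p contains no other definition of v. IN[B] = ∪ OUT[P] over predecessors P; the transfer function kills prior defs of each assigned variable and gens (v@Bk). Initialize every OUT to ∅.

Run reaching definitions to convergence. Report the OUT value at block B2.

Answer: {d@B0, f@B0}

Trace:
Converged values:
  B0:  IN={d@B0, f@B0}  OUT={d@B0, f@B0}
  B1:  IN={d@B0, f@B0}  OUT={d@B0, f@B0}
  B2:  IN={d@B0, f@B0}  OUT={d@B0, f@B0}
  B3:  IN={d@B0, f@B0}  OUT={a@B3, d@B0, e@B3, f@B0}

Merge at B2: IN[B2] = OUT[B1] = {d@B0, f@B0}
Applying B2's transfer function to that IN value gives OUT[B2] (row B2 above).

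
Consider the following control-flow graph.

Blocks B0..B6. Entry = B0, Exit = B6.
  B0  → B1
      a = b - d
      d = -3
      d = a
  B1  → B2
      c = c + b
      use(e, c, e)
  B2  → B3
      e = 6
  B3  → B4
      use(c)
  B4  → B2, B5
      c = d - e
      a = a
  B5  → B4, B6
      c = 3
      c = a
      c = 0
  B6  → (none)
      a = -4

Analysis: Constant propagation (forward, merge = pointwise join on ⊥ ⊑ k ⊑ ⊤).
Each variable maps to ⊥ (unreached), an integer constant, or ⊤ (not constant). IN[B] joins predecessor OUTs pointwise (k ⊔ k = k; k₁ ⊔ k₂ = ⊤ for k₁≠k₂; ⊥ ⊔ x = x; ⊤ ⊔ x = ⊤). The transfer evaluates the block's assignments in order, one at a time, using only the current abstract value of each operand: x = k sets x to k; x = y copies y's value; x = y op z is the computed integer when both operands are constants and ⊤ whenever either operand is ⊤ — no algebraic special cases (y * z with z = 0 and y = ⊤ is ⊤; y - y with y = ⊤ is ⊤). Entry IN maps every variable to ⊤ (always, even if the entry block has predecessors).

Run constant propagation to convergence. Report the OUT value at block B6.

Converged values:
  B0:   IN=(all ⊤)   OUT=(all ⊤)
  B1:   IN=(all ⊤)   OUT=(all ⊤)
  B2:   IN=(all ⊤)   OUT={e:6; rest ⊤}
  B3:   IN={e:6; rest ⊤}   OUT={e:6; rest ⊤}
  B4:   IN={e:6; rest ⊤}   OUT={e:6; rest ⊤}
  B5:   IN={e:6; rest ⊤}   OUT={c:0, e:6; rest ⊤}
  B6:   IN={c:0, e:6; rest ⊤}   OUT={a:-4, c:0, e:6; rest ⊤}

Merge at B6: IN[B6] = OUT[B5] = {a: ⊤, b: ⊤, c: 0, d: ⊤, e: 6, f: ⊤}
Applying B6's transfer function to that IN value gives OUT[B6] (row B6 above).

Answer: {a: -4, b: ⊤, c: 0, d: ⊤, e: 6, f: ⊤}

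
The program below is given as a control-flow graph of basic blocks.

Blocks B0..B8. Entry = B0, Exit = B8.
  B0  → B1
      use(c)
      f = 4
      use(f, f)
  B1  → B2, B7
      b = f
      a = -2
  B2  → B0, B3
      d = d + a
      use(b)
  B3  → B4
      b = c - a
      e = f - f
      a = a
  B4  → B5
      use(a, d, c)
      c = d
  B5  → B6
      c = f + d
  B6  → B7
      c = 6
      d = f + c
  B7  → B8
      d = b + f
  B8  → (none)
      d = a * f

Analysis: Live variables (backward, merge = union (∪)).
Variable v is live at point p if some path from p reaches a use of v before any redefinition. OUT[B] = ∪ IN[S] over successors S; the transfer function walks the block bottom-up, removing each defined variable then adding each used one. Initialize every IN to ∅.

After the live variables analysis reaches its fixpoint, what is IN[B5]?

Answer: {a, b, d, f}

Trace:
Converged values:
  B0:   IN={c, d}   OUT={c, d, f}
  B1:   IN={c, d, f}   OUT={a, b, c, d, f}
  B2:   IN={a, b, c, d, f}   OUT={a, c, d, f}
  B3:   IN={a, c, d, f}   OUT={a, b, c, d, f}
  B4:   IN={a, b, c, d, f}   OUT={a, b, d, f}
  B5:   IN={a, b, d, f}   OUT={a, b, f}
  B6:   IN={a, b, f}   OUT={a, b, f}
  B7:   IN={a, b, f}   OUT={a, f}
  B8:   IN={a, f}   OUT={}

Merge at B5: OUT[B5] = IN[B6] = {a, b, f}
Applying B5's transfer function to that OUT value gives IN[B5] (row B5 above).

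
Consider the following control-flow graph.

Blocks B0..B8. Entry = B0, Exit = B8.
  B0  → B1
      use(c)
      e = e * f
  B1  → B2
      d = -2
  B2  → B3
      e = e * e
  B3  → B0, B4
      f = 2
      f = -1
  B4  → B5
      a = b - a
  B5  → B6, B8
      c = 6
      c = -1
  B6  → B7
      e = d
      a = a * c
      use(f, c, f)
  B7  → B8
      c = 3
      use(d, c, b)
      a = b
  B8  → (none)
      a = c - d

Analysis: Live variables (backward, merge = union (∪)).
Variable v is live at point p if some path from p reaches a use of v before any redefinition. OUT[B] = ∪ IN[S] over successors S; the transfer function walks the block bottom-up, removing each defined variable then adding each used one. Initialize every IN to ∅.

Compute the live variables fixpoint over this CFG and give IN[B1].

Fixpoint table:
  B0:   IN={a, b, c, e, f}   OUT={a, b, c, e}
  B1:   IN={a, b, c, e}   OUT={a, b, c, d, e}
  B2:   IN={a, b, c, d, e}   OUT={a, b, c, d, e}
  B3:   IN={a, b, c, d, e}   OUT={a, b, c, d, e, f}
  B4:   IN={a, b, d, f}   OUT={a, b, d, f}
  B5:   IN={a, b, d, f}   OUT={a, b, c, d, f}
  B6:   IN={a, b, c, d, f}   OUT={b, d}
  B7:   IN={b, d}   OUT={c, d}
  B8:   IN={c, d}   OUT={}

Merge at B1: OUT[B1] = IN[B2] = {a, b, c, d, e}
Applying B1's transfer function to that OUT value gives IN[B1] (row B1 above).

Answer: {a, b, c, e}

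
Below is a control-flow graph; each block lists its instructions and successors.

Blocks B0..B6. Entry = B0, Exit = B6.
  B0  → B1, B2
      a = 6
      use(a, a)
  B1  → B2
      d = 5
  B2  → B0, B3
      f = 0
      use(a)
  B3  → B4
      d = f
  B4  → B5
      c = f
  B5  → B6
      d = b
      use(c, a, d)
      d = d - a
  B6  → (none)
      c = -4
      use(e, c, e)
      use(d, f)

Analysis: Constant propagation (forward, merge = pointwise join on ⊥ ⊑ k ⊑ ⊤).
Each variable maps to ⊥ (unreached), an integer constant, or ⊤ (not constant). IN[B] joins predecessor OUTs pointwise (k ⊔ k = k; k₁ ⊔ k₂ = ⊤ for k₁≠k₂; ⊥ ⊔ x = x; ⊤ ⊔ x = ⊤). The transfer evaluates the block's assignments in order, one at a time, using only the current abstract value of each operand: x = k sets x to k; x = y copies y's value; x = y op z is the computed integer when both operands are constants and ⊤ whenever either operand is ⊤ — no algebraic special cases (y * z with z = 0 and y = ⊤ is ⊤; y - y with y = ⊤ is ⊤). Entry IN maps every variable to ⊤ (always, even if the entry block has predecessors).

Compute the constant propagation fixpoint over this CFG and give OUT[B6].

Answer: {a: 6, b: ⊤, c: -4, d: ⊤, e: ⊤, f: 0}

Trace:
Fixpoint table:
  B0:  IN=(all ⊤)  OUT={a:6; rest ⊤}
  B1:  IN={a:6; rest ⊤}  OUT={a:6, d:5; rest ⊤}
  B2:  IN={a:6; rest ⊤}  OUT={a:6, f:0; rest ⊤}
  B3:  IN={a:6, f:0; rest ⊤}  OUT={a:6, d:0, f:0; rest ⊤}
  B4:  IN={a:6, d:0, f:0; rest ⊤}  OUT={a:6, c:0, d:0, f:0; rest ⊤}
  B5:  IN={a:6, c:0, d:0, f:0; rest ⊤}  OUT={a:6, c:0, f:0; rest ⊤}
  B6:  IN={a:6, c:0, f:0; rest ⊤}  OUT={a:6, c:-4, f:0; rest ⊤}

Merge at B6: IN[B6] = OUT[B5] = {a: 6, b: ⊤, c: 0, d: ⊤, e: ⊤, f: 0}
Applying B6's transfer function to that IN value gives OUT[B6] (row B6 above).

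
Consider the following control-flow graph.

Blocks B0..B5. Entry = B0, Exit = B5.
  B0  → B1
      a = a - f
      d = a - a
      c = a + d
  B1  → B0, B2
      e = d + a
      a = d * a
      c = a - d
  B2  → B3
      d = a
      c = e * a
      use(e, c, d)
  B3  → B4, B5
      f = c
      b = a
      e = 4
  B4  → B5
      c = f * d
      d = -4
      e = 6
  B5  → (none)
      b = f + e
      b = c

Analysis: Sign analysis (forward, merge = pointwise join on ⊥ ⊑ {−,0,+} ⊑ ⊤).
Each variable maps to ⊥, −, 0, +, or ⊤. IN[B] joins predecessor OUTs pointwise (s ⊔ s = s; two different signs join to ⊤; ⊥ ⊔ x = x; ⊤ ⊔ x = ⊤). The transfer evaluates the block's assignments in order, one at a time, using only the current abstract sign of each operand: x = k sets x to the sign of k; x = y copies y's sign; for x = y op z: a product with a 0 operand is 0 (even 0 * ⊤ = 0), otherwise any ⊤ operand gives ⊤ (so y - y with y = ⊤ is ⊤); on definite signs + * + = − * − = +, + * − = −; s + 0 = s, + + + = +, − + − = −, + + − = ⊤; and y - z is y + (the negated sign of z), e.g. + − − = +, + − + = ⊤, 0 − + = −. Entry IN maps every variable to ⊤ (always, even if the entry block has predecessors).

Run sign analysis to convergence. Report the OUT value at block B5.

Per-block solution:
  B0: | IN=(all ⊤) | OUT=(all ⊤)
  B1: | IN=(all ⊤) | OUT=(all ⊤)
  B2: | IN=(all ⊤) | OUT=(all ⊤)
  B3: | IN=(all ⊤) | OUT={e:+; rest ⊤}
  B4: | IN={e:+; rest ⊤} | OUT={d:-, e:+; rest ⊤}
  B5: | IN={e:+; rest ⊤} | OUT={e:+; rest ⊤}

Merge at B5: IN[B5] = OUT[B3] ⊔ OUT[B4] = {a: ⊤, b: ⊤, c: ⊤, d: ⊤, e: +, f: ⊤}
Applying B5's transfer function to that IN value gives OUT[B5] (row B5 above).

Answer: {a: ⊤, b: ⊤, c: ⊤, d: ⊤, e: +, f: ⊤}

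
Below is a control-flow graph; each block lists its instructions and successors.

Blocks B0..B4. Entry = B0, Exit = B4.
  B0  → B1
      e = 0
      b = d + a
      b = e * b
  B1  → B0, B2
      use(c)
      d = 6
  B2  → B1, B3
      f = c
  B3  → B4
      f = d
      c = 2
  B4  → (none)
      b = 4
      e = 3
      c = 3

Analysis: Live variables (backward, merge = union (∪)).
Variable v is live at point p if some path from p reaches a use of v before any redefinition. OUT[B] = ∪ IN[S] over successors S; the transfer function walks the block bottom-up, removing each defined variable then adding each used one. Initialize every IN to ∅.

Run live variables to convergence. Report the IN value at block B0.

Answer: {a, c, d}

Trace:
Converged values:
  B0: | IN={a, c, d} | OUT={a, c}
  B1: | IN={a, c} | OUT={a, c, d}
  B2: | IN={a, c, d} | OUT={a, c, d}
  B3: | IN={d} | OUT={}
  B4: | IN={} | OUT={}

Merge at B0: OUT[B0] = IN[B1] = {a, c}
Applying B0's transfer function to that OUT value gives IN[B0] (row B0 above).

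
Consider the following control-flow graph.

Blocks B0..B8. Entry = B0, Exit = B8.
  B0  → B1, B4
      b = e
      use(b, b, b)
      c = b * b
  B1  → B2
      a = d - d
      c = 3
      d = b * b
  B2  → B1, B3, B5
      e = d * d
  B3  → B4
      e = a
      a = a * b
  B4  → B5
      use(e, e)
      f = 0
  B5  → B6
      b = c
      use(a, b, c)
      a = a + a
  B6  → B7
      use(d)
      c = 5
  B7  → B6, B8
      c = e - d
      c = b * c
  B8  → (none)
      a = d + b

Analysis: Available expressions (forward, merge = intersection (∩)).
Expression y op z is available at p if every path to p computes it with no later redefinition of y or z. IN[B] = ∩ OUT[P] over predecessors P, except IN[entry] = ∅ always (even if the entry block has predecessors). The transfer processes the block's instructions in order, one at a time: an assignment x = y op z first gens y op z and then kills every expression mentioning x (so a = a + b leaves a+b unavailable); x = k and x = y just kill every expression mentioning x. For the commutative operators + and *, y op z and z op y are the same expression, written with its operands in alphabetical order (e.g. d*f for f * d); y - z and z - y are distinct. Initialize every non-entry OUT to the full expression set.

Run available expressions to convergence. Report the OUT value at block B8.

Answer: {b+d, e-d}

Trace:
Converged values:
  B0:  IN={}  OUT={b*b}
  B1:  IN={b*b}  OUT={b*b}
  B2:  IN={b*b}  OUT={b*b, d*d}
  B3:  IN={b*b, d*d}  OUT={b*b, d*d}
  B4:  IN={b*b}  OUT={b*b}
  B5:  IN={b*b}  OUT={}
  B6:  IN={}  OUT={}
  B7:  IN={}  OUT={e-d}
  B8:  IN={e-d}  OUT={b+d, e-d}

Merge at B8: IN[B8] = OUT[B7] = {e-d}
Applying B8's transfer function to that IN value gives OUT[B8] (row B8 above).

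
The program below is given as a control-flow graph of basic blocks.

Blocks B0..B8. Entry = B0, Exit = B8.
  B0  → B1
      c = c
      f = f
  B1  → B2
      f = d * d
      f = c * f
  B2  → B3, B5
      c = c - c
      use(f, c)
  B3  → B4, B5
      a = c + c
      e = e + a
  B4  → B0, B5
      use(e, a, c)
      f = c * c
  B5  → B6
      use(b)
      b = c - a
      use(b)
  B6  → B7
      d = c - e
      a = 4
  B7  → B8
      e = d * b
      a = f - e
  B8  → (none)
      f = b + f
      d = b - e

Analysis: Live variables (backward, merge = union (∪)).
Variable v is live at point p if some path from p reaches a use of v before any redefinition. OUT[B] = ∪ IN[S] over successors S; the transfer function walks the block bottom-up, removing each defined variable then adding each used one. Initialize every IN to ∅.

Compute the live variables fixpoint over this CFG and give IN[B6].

Fixpoint table:
  B0:  IN={a, b, c, d, e, f}  OUT={a, b, c, d, e}
  B1:  IN={a, b, c, d, e}  OUT={a, b, c, d, e, f}
  B2:  IN={a, b, c, d, e, f}  OUT={a, b, c, d, e, f}
  B3:  IN={b, c, d, e, f}  OUT={a, b, c, d, e, f}
  B4:  IN={a, b, c, d, e}  OUT={a, b, c, d, e, f}
  B5:  IN={a, b, c, e, f}  OUT={b, c, e, f}
  B6:  IN={b, c, e, f}  OUT={b, d, f}
  B7:  IN={b, d, f}  OUT={b, e, f}
  B8:  IN={b, e, f}  OUT={}

Merge at B6: OUT[B6] = IN[B7] = {b, d, f}
Applying B6's transfer function to that OUT value gives IN[B6] (row B6 above).

Answer: {b, c, e, f}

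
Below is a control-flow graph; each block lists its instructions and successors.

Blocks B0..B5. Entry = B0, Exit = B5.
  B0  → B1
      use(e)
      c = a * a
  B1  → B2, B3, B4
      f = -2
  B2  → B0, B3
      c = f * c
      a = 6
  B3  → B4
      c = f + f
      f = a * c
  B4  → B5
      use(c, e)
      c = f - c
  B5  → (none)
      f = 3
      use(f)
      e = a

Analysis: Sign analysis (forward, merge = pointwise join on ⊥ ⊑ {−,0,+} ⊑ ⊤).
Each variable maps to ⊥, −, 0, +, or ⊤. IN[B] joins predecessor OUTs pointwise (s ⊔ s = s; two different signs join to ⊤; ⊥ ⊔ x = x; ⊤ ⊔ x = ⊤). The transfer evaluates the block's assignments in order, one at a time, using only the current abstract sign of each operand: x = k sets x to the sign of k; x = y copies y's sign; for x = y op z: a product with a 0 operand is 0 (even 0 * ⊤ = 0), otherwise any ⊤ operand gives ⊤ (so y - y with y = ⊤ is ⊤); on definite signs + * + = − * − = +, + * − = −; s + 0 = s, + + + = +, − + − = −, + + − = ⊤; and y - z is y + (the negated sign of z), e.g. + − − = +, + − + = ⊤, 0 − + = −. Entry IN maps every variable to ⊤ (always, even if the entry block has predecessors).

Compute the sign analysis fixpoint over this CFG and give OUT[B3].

Answer: {a: ⊤, b: ⊤, c: -, d: ⊤, e: ⊤, f: ⊤}

Derivation:
Fixpoint table:
  B0:  IN=(all ⊤)  OUT=(all ⊤)
  B1:  IN=(all ⊤)  OUT={f:-; rest ⊤}
  B2:  IN={f:-; rest ⊤}  OUT={a:+, f:-; rest ⊤}
  B3:  IN={f:-; rest ⊤}  OUT={c:-; rest ⊤}
  B4:  IN=(all ⊤)  OUT=(all ⊤)
  B5:  IN=(all ⊤)  OUT={f:+; rest ⊤}

Merge at B3: IN[B3] = OUT[B1] ⊔ OUT[B2] = {a: ⊤, b: ⊤, c: ⊤, d: ⊤, e: ⊤, f: -}
Applying B3's transfer function to that IN value gives OUT[B3] (row B3 above).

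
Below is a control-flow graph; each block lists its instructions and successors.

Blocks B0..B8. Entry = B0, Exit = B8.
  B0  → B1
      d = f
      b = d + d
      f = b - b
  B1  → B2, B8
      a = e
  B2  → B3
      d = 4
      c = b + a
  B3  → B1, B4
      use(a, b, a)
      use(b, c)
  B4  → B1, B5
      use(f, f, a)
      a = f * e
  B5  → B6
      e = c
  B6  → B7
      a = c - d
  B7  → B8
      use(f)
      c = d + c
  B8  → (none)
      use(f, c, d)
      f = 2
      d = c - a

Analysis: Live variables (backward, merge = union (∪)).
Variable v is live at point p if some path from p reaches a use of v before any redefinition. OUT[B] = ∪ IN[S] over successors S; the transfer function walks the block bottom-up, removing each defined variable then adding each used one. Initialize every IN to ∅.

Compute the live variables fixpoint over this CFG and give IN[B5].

Converged values:
  B0: | IN={c, e, f} | OUT={b, c, d, e, f}
  B1: | IN={b, c, d, e, f} | OUT={a, b, c, d, e, f}
  B2: | IN={a, b, e, f} | OUT={a, b, c, d, e, f}
  B3: | IN={a, b, c, d, e, f} | OUT={a, b, c, d, e, f}
  B4: | IN={a, b, c, d, e, f} | OUT={b, c, d, e, f}
  B5: | IN={c, d, f} | OUT={c, d, f}
  B6: | IN={c, d, f} | OUT={a, c, d, f}
  B7: | IN={a, c, d, f} | OUT={a, c, d, f}
  B8: | IN={a, c, d, f} | OUT={}

Merge at B5: OUT[B5] = IN[B6] = {c, d, f}
Applying B5's transfer function to that OUT value gives IN[B5] (row B5 above).

Answer: {c, d, f}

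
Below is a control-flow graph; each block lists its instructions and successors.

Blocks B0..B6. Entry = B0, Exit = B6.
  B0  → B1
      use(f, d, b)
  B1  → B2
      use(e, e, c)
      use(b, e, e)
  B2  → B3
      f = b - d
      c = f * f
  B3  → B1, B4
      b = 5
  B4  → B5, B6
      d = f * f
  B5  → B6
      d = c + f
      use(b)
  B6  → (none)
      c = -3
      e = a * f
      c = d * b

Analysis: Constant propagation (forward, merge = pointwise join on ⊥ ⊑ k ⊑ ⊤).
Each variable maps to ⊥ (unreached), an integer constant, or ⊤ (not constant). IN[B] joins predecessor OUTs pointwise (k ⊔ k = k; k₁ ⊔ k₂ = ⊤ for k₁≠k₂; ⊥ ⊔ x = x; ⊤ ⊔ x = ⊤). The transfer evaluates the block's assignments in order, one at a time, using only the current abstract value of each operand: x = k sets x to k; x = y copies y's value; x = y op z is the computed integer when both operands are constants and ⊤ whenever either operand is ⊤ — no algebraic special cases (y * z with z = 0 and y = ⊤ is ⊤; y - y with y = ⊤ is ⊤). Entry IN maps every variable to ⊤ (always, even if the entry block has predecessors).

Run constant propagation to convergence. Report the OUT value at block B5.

Answer: {a: ⊤, b: 5, c: ⊤, d: ⊤, e: ⊤, f: ⊤}

Working:
Converged values:
  B0:   IN=(all ⊤)   OUT=(all ⊤)
  B1:   IN=(all ⊤)   OUT=(all ⊤)
  B2:   IN=(all ⊤)   OUT=(all ⊤)
  B3:   IN=(all ⊤)   OUT={b:5; rest ⊤}
  B4:   IN={b:5; rest ⊤}   OUT={b:5; rest ⊤}
  B5:   IN={b:5; rest ⊤}   OUT={b:5; rest ⊤}
  B6:   IN={b:5; rest ⊤}   OUT={b:5; rest ⊤}

Merge at B5: IN[B5] = OUT[B4] = {a: ⊤, b: 5, c: ⊤, d: ⊤, e: ⊤, f: ⊤}
Applying B5's transfer function to that IN value gives OUT[B5] (row B5 above).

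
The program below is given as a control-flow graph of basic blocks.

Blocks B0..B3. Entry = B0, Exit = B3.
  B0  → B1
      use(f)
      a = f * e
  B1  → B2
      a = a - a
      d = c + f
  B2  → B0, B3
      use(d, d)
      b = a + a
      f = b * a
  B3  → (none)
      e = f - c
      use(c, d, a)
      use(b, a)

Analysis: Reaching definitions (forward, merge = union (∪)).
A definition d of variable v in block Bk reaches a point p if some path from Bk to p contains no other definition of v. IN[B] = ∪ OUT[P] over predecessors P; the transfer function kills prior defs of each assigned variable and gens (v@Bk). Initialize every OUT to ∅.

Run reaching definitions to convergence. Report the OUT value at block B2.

Answer: {a@B1, b@B2, d@B1, f@B2}

Derivation:
Fixpoint table:
  B0:   IN={a@B1, b@B2, d@B1, f@B2}   OUT={a@B0, b@B2, d@B1, f@B2}
  B1:   IN={a@B0, b@B2, d@B1, f@B2}   OUT={a@B1, b@B2, d@B1, f@B2}
  B2:   IN={a@B1, b@B2, d@B1, f@B2}   OUT={a@B1, b@B2, d@B1, f@B2}
  B3:   IN={a@B1, b@B2, d@B1, f@B2}   OUT={a@B1, b@B2, d@B1, e@B3, f@B2}

Merge at B2: IN[B2] = OUT[B1] = {a@B1, b@B2, d@B1, f@B2}
Applying B2's transfer function to that IN value gives OUT[B2] (row B2 above).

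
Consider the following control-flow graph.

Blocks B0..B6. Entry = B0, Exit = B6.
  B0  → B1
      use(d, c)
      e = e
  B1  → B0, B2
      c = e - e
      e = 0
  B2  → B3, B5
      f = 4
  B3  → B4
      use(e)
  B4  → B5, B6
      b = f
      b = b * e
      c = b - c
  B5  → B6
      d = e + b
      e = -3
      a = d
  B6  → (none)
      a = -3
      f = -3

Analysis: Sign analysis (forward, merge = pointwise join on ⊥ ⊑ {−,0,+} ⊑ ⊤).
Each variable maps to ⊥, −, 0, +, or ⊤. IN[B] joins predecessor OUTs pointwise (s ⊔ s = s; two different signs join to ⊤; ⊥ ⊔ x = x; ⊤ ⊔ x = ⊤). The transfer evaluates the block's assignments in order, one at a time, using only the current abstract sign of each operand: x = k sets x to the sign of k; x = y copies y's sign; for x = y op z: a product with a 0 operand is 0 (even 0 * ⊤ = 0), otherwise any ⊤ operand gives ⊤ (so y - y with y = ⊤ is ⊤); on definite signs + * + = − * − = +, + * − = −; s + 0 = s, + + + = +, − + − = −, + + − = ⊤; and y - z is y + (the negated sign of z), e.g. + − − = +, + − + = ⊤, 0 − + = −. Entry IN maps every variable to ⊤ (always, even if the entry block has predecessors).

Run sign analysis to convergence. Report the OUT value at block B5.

Per-block solution:
  B0:  IN=(all ⊤)  OUT=(all ⊤)
  B1:  IN=(all ⊤)  OUT={e:0; rest ⊤}
  B2:  IN={e:0; rest ⊤}  OUT={e:0, f:+; rest ⊤}
  B3:  IN={e:0, f:+; rest ⊤}  OUT={e:0, f:+; rest ⊤}
  B4:  IN={e:0, f:+; rest ⊤}  OUT={b:0, e:0, f:+; rest ⊤}
  B5:  IN={e:0, f:+; rest ⊤}  OUT={e:-, f:+; rest ⊤}
  B6:  IN={f:+; rest ⊤}  OUT={a:-, f:-; rest ⊤}

Merge at B5: IN[B5] = OUT[B2] ⊔ OUT[B4] = {a: ⊤, b: ⊤, c: ⊤, d: ⊤, e: 0, f: +}
Applying B5's transfer function to that IN value gives OUT[B5] (row B5 above).

Answer: {a: ⊤, b: ⊤, c: ⊤, d: ⊤, e: -, f: +}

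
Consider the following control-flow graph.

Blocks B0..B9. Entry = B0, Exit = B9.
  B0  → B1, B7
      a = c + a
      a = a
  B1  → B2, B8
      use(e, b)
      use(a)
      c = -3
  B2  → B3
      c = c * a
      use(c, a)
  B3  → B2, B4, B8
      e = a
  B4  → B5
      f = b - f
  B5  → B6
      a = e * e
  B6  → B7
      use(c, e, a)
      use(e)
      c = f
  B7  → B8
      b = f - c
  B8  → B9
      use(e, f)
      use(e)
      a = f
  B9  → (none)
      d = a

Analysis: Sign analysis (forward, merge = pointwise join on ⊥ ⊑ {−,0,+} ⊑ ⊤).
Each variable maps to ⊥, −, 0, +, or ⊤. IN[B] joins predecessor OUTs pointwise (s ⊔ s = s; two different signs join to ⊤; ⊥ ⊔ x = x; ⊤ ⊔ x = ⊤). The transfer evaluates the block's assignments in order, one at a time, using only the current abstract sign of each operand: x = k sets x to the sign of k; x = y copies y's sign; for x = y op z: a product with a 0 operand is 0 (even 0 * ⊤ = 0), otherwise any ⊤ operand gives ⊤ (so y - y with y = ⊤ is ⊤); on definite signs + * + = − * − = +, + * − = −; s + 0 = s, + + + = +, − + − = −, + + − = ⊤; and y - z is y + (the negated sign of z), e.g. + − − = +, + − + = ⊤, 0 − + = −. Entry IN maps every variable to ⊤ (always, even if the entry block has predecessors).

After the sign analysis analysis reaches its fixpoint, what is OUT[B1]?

Per-block solution:
  B0: | IN=(all ⊤) | OUT=(all ⊤)
  B1: | IN=(all ⊤) | OUT={c:-; rest ⊤}
  B2: | IN=(all ⊤) | OUT=(all ⊤)
  B3: | IN=(all ⊤) | OUT=(all ⊤)
  B4: | IN=(all ⊤) | OUT=(all ⊤)
  B5: | IN=(all ⊤) | OUT=(all ⊤)
  B6: | IN=(all ⊤) | OUT=(all ⊤)
  B7: | IN=(all ⊤) | OUT=(all ⊤)
  B8: | IN=(all ⊤) | OUT=(all ⊤)
  B9: | IN=(all ⊤) | OUT=(all ⊤)

Merge at B1: IN[B1] = OUT[B0] = {a: ⊤, b: ⊤, c: ⊤, d: ⊤, e: ⊤, f: ⊤}
Applying B1's transfer function to that IN value gives OUT[B1] (row B1 above).

Answer: {a: ⊤, b: ⊤, c: -, d: ⊤, e: ⊤, f: ⊤}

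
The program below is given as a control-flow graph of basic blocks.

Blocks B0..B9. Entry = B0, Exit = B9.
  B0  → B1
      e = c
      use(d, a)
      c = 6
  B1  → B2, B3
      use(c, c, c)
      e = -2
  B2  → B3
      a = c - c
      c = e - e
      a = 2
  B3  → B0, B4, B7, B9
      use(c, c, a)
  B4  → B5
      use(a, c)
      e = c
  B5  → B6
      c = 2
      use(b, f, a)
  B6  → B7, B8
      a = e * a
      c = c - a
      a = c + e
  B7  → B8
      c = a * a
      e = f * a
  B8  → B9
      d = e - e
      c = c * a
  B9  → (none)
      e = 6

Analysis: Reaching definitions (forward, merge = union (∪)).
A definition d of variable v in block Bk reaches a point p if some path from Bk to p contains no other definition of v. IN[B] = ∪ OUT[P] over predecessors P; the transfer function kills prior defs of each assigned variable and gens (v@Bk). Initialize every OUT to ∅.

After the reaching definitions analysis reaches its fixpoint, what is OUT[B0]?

Fixpoint table:
  B0: | IN={a@B2, c@B0, c@B2, e@B1} | OUT={a@B2, c@B0, e@B0}
  B1: | IN={a@B2, c@B0, e@B0} | OUT={a@B2, c@B0, e@B1}
  B2: | IN={a@B2, c@B0, e@B1} | OUT={a@B2, c@B2, e@B1}
  B3: | IN={a@B2, c@B0, c@B2, e@B1} | OUT={a@B2, c@B0, c@B2, e@B1}
  B4: | IN={a@B2, c@B0, c@B2, e@B1} | OUT={a@B2, c@B0, c@B2, e@B4}
  B5: | IN={a@B2, c@B0, c@B2, e@B4} | OUT={a@B2, c@B5, e@B4}
  B6: | IN={a@B2, c@B5, e@B4} | OUT={a@B6, c@B6, e@B4}
  B7: | IN={a@B2, a@B6, c@B0, c@B2, c@B6, e@B1, e@B4} | OUT={a@B2, a@B6, c@B7, e@B7}
  B8: | IN={a@B2, a@B6, c@B6, c@B7, e@B4, e@B7} | OUT={a@B2, a@B6, c@B8, d@B8, e@B4, e@B7}
  B9: | IN={a@B2, a@B6, c@B0, c@B2, c@B8, d@B8, e@B1, e@B4, e@B7} | OUT={a@B2, a@B6, c@B0, c@B2, c@B8, d@B8, e@B9}

Merge at B0 (entry node, so the boundary value {} is joined with the incoming edge(s)): IN[B0] = {} ⊔ OUT[B3] = {a@B2, c@B0, c@B2, e@B1}
Applying B0's transfer function to that IN value gives OUT[B0] (row B0 above).

Answer: {a@B2, c@B0, e@B0}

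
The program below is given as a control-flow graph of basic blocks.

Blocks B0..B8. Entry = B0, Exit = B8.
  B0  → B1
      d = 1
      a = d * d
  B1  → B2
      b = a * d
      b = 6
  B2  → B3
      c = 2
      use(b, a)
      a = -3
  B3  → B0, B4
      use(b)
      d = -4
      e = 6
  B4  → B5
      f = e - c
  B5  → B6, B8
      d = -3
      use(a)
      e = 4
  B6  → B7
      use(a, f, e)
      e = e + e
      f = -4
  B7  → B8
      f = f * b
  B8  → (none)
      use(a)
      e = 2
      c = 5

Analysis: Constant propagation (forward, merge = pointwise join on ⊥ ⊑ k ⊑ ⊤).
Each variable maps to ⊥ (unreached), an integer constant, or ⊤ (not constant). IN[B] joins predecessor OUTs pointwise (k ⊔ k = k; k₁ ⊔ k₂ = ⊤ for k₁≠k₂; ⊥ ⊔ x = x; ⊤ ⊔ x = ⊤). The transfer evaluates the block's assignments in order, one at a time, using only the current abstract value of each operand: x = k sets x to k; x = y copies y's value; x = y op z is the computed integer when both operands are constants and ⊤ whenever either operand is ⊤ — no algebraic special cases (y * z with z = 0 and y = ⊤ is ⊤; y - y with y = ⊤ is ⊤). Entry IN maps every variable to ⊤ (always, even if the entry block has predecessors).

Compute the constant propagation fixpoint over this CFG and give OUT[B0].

Fixpoint table:
  B0:   IN=(all ⊤)   OUT={a:1, d:1; rest ⊤}
  B1:   IN={a:1, d:1; rest ⊤}   OUT={a:1, b:6, d:1; rest ⊤}
  B2:   IN={a:1, b:6, d:1; rest ⊤}   OUT={a:-3, b:6, c:2, d:1; rest ⊤}
  B3:   IN={a:-3, b:6, c:2, d:1; rest ⊤}   OUT={a:-3, b:6, c:2, d:-4, e:6; rest ⊤}
  B4:   IN={a:-3, b:6, c:2, d:-4, e:6; rest ⊤}   OUT={a:-3, b:6, c:2, d:-4, e:6, f:4; rest ⊤}
  B5:   IN={a:-3, b:6, c:2, d:-4, e:6, f:4; rest ⊤}   OUT={a:-3, b:6, c:2, d:-3, e:4, f:4; rest ⊤}
  B6:   IN={a:-3, b:6, c:2, d:-3, e:4, f:4; rest ⊤}   OUT={a:-3, b:6, c:2, d:-3, e:8, f:-4; rest ⊤}
  B7:   IN={a:-3, b:6, c:2, d:-3, e:8, f:-4; rest ⊤}   OUT={a:-3, b:6, c:2, d:-3, e:8, f:-24; rest ⊤}
  B8:   IN={a:-3, b:6, c:2, d:-3; rest ⊤}   OUT={a:-3, b:6, c:5, d:-3, e:2; rest ⊤}

Merge at B0 (entry node, so the boundary value (all ⊤) is joined with the incoming edge(s)): IN[B0] = (all ⊤) ⊔ OUT[B3] = {a: ⊤, b: ⊤, c: ⊤, d: ⊤, e: ⊤, f: ⊤}
Applying B0's transfer function to that IN value gives OUT[B0] (row B0 above).

Answer: {a: 1, b: ⊤, c: ⊤, d: 1, e: ⊤, f: ⊤}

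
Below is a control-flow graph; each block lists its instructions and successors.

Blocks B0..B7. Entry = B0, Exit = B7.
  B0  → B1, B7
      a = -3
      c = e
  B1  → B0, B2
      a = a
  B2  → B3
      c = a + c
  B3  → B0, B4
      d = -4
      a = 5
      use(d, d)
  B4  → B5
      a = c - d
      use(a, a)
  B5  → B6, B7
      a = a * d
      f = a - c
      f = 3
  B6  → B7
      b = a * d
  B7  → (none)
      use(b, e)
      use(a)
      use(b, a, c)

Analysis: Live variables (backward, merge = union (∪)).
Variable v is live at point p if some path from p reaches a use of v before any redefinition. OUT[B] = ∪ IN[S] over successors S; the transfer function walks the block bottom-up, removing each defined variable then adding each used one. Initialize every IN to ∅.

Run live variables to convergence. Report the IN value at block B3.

Fixpoint table:
  B0:   IN={b, e}   OUT={a, b, c, e}
  B1:   IN={a, b, c, e}   OUT={a, b, c, e}
  B2:   IN={a, b, c, e}   OUT={b, c, e}
  B3:   IN={b, c, e}   OUT={b, c, d, e}
  B4:   IN={b, c, d, e}   OUT={a, b, c, d, e}
  B5:   IN={a, b, c, d, e}   OUT={a, b, c, d, e}
  B6:   IN={a, c, d, e}   OUT={a, b, c, e}
  B7:   IN={a, b, c, e}   OUT={}

Merge at B3: OUT[B3] = IN[B0] ⊔ IN[B4] = {b, c, d, e}
Applying B3's transfer function to that OUT value gives IN[B3] (row B3 above).

Answer: {b, c, e}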